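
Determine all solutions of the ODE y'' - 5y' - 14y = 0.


Characteristic equation: r² - 5r - 14 = 0.
Factor: (r + 2)(r - 7) = 0 ⇒ r = -2, 7 (distinct real).
General solution: y = C₁e^(-2x) + C₂e^(7x).


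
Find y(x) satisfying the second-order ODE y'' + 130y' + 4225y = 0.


Characteristic equation: r² + 130r + 4225 = 0, i.e. (r + 65)² = 0.
Repeated root r = -65; include an x factor for the second linearly independent solution.
General solution: y = (C₁ + C₂x)e^(-65x).


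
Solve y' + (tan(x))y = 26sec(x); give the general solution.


P(x) = tan(x) ⇒ μ = e^(∫tan(x)dx) = sec(x).
(sec(x) y)' = 26sec²(x) ⇒ sec(x) y = 26tan(x) + C.
Multiply by cos(x): y = 26sin(x) + C·cos(x).


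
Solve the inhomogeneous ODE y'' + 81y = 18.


Homogeneous part: r² + 81 = 0 ⇒ r = ±9i, so y_h = C₁cos(9x) + C₂sin(9x).
Try constant y_p = A; plug in: 81A = 18 ⇒ A = 2/9.
General solution: y = C₁cos(9x) + C₂sin(9x) + 2/9.


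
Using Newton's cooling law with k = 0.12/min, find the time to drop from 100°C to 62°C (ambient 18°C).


From T(t) = T_a + (T₀ - T_a)e^(-kt), set T(t) = 62:
(62 - 18) / (100 - 18) = e^(-0.12t), so t = -ln(0.537)/0.12 ≈ 5.2 minutes.


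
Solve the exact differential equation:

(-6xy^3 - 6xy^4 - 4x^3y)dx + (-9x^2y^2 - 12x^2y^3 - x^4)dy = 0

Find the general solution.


Check exactness: ∂M/∂y = -18xy^2 - 24xy^3 - 4x^3 and ∂N/∂x = -18xy^2 - 24xy^3 - 4x^3; equal, so the equation is exact.
Integrate M with respect to x (treating y as constant): ∫M dx = -3x^2y^3 - 3x^2y^4 - x^4y + h(y).
Differentiate w.r.t. y and set equal to N: all terms match, so h'(y) = 0 and h is a constant absorbed into C.
General solution: -3x^2y^3 - 3x^2y^4 - x^4y = C.


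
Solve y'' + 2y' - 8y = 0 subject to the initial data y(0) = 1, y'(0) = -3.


Characteristic roots of r² + 2r - 8 = 0 are 2, -4.
General solution y = c₁ e^(2x) + c₂ e^(-4x).
Apply y(0) = 1: c₁ + c₂ = 1. Apply y'(0) = -3: 2 c₁ - 4 c₂ = -3.
Solve: c₁ = 1/6, c₂ = 5/6.
Particular solution: y = (1/6)e^(2x) + (5/6)e^(-4x).


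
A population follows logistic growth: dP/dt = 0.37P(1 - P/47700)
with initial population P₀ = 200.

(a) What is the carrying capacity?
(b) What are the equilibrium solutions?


Logistic ODE dP/dt = 0.37P(1 - P/47700) has equilibria where dP/dt = 0, i.e. P = 0 or P = 47700.
The coefficient (1 - P/K) = 0 when P = K, identifying K = 47700 as the carrying capacity.
(a) K = 47700; (b) equilibria P = 0 and P = 47700.


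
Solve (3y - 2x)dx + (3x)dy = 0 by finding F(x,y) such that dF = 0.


Check exactness: ∂M/∂y = 3 and ∂N/∂x = 3; equal, so the equation is exact.
Integrate M with respect to x (treating y as constant): ∫M dx = 3xy - x^2 + h(y).
Differentiate w.r.t. y and set equal to N: all terms match, so h'(y) = 0 and h is a constant absorbed into C.
General solution: 3xy - x^2 = C.


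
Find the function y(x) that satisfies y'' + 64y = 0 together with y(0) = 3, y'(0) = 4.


Characteristic roots of r² + 64 = 0 are ±8i, so y = C₁cos(8x) + C₂sin(8x).
Apply y(0) = 3: C₁ = 3. Differentiate and apply y'(0) = 4: 8·C₂ = 4, so C₂ = 1/2.
Particular solution: y = 3cos(8x) + (1/2)sin(8x).


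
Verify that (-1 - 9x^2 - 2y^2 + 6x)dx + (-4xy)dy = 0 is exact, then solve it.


Check exactness: ∂M/∂y = -4y and ∂N/∂x = -4y; equal, so the equation is exact.
Integrate M with respect to x (treating y as constant): ∫M dx = -x - 3x^3 - 2xy^2 + 3x^2 + h(y).
Differentiate w.r.t. y and set equal to N: all terms match, so h'(y) = 0 and h is a constant absorbed into C.
General solution: -x - 3x^3 - 2xy^2 + 3x^2 = C.


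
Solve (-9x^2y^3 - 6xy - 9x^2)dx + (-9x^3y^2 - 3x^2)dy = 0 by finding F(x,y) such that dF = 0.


Check exactness: ∂M/∂y = -27x^2y^2 - 6x and ∂N/∂x = -27x^2y^2 - 6x; equal, so the equation is exact.
Integrate M with respect to x (treating y as constant): ∫M dx = -3x^3y^3 - 3x^2y - 3x^3 + h(y).
Differentiate w.r.t. y and set equal to N: all terms match, so h'(y) = 0 and h is a constant absorbed into C.
General solution: -3x^3y^3 - 3x^2y - 3x^3 = C.


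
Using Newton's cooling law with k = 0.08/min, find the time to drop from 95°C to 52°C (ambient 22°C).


From T(t) = T_a + (T₀ - T_a)e^(-kt), set T(t) = 52:
(52 - 22) / (95 - 22) = e^(-0.08t), so t = -ln(0.411)/0.08 ≈ 11.1 minutes.


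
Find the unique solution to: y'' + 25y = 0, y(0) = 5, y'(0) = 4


Characteristic roots of r² + 25 = 0 are ±5i, so y = C₁cos(5x) + C₂sin(5x).
Apply y(0) = 5: C₁ = 5. Differentiate and apply y'(0) = 4: 5·C₂ = 4, so C₂ = 4/5.
Particular solution: y = 5cos(5x) + (4/5)sin(5x).


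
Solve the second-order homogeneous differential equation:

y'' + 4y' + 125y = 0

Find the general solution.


Characteristic equation: r² + 4r + 125 = 0.
Discriminant is negative; roots r = -2 ± 11i (complex conjugate pair).
General solution uses e^(α x)(C₁ cos(β x) + C₂ sin(β x)): y = e^(-2x)(C₁cos(11x) + C₂sin(11x)).


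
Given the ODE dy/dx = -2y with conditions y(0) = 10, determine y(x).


General solution of y' = -2y is y = Ce^(-2x).
Apply y(0) = 10: C = 10.
Particular solution: y = 10e^(-2x).


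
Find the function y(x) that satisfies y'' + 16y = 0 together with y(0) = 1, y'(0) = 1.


Characteristic roots of r² + 16 = 0 are ±4i, so y = C₁cos(4x) + C₂sin(4x).
Apply y(0) = 1: C₁ = 1. Differentiate and apply y'(0) = 1: 4·C₂ = 1, so C₂ = 1/4.
Particular solution: y = cos(4x) + (1/4)sin(4x).


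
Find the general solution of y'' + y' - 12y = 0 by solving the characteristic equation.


Characteristic equation: r² + r - 12 = 0.
Factor: (r + 4)(r - 3) = 0 ⇒ r = -4, 3 (distinct real).
General solution: y = C₁e^(-4x) + C₂e^(3x).


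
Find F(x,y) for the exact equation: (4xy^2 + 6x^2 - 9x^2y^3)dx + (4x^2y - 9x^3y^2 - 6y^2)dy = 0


Check exactness: ∂M/∂y = 8xy - 27x^2y^2 and ∂N/∂x = 8xy - 27x^2y^2; equal, so the equation is exact.
Integrate M with respect to x (treating y as constant): ∫M dx = 2x^2y^2 + 2x^3 - 3x^3y^3 + h(y).
Differentiate w.r.t. y and set equal to N: the x-dependent terms already match, leaving h'(y) = -6y^2. Integrate: h(y) = -2y^3.
So F(x,y) = 2x^2y^2 + 2x^3 - 3x^3y^3 - 2y^3.
General solution: 2x^2y^2 + 2x^3 - 3x^3y^3 - 2y^3 = C.


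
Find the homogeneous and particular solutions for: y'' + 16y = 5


Homogeneous part: r² + 16 = 0 ⇒ r = ±4i, so y_h = C₁cos(4x) + C₂sin(4x).
Try constant y_p = A; plug in: 16A = 5 ⇒ A = 5/16.
General solution: y = C₁cos(4x) + C₂sin(4x) + 5/16.


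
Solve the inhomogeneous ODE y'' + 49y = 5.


Homogeneous part: r² + 49 = 0 ⇒ r = ±7i, so y_h = C₁cos(7x) + C₂sin(7x).
Try constant y_p = A; plug in: 49A = 5 ⇒ A = 5/49.
General solution: y = C₁cos(7x) + C₂sin(7x) + 5/49.


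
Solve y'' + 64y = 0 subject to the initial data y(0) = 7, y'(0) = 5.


Characteristic roots of r² + 64 = 0 are ±8i, so y = C₁cos(8x) + C₂sin(8x).
Apply y(0) = 7: C₁ = 7. Differentiate and apply y'(0) = 5: 8·C₂ = 5, so C₂ = 5/8.
Particular solution: y = 7cos(8x) + (5/8)sin(8x).


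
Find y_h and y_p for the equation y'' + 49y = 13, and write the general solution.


Homogeneous part: r² + 49 = 0 ⇒ r = ±7i, so y_h = C₁cos(7x) + C₂sin(7x).
Try constant y_p = A; plug in: 49A = 13 ⇒ A = 13/49.
General solution: y = C₁cos(7x) + C₂sin(7x) + 13/49.


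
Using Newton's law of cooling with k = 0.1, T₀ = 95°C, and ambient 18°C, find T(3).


Newton's law: dT/dt = -k(T - T_a) has solution T(t) = T_a + (T₀ - T_a)e^(-kt).
Plug in T_a = 18, T₀ = 95, k = 0.1, t = 3: T(3) = 18 + (77)e^(-0.30) ≈ 75.0°C.


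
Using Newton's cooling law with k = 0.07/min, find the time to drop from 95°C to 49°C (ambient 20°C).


From T(t) = T_a + (T₀ - T_a)e^(-kt), set T(t) = 49:
(49 - 20) / (95 - 20) = e^(-0.07t), so t = -ln(0.387)/0.07 ≈ 13.6 minutes.


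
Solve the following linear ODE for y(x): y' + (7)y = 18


P(x) = 7, Q(x) = 18; integrating factor μ = e^(7x).
(μ y)' = 18e^(7x) ⇒ μ y = (18/7)e^(7x) + C.
Divide by μ: y = 18/7 + Ce^(-7x).


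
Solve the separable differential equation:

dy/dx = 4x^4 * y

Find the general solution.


Separate variables: dy/y = 4x^4 dx.
Integrate: ln|y| = (4/5)x^5 + C₀.
Exponentiate: y = Ce^((4/5)x^5).


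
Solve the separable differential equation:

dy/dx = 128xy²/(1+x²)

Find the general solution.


Separate: dy/y² = 128x/(1+x²) dx.
Integrate LHS: ∫ dy/y² = -1/y.
Integrate RHS via u = 1+x²: 64ln(1+x²) + C.
Result: -1/y = 64ln(1+x²) + C.


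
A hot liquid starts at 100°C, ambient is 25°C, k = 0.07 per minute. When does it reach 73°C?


From T(t) = T_a + (T₀ - T_a)e^(-kt), set T(t) = 73:
(73 - 25) / (100 - 25) = e^(-0.07t), so t = -ln(0.640)/0.07 ≈ 6.4 minutes.


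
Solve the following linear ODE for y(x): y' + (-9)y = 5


P(x) = -9 ⇒ μ = e^(-9x).
(μ y)' = 5e^(-9x) ⇒ μ y = -(5/9)e^(-9x) + C.
Divide by μ: y = -5/9 + Ce^(9x).


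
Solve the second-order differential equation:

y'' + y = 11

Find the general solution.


Homogeneous part: r² + 1 = 0 ⇒ r = ±1i, so y_h = C₁cos(x) + C₂sin(x).
Try constant y_p = A; plug in: 1A = 11 ⇒ A = 11.
General solution: y = C₁cos(x) + C₂sin(x) + 11.


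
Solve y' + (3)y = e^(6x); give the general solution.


P(x) = 3 ⇒ μ = e^(3x).
(μ y)' = e^(9x) ⇒ μ y = e^(9x)/9 + C.
Divide by μ: y = (1/9)e^(6x) + Ce^(-3x).


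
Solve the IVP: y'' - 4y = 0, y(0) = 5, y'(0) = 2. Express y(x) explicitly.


Characteristic roots of r² - 4 = 0 are -2, 2.
General solution y = c₁ e^(-2x) + c₂ e^(2x).
Apply y(0) = 5: c₁ + c₂ = 5. Apply y'(0) = 2: -2 c₁ + 2 c₂ = 2.
Solve: c₁ = 2, c₂ = 3.
Particular solution: y = 2e^(-2x) + 3e^(2x).


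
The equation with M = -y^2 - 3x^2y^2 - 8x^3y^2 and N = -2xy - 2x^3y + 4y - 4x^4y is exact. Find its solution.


Check exactness: ∂M/∂y = -2y - 6x^2y - 16x^3y and ∂N/∂x = -2y - 6x^2y - 16x^3y; equal, so the equation is exact.
Integrate M with respect to x (treating y as constant): ∫M dx = -xy^2 - x^3y^2 - 2x^4y^2 + h(y).
Differentiate w.r.t. y and set equal to N: the x-dependent terms already match, leaving h'(y) = 4y. Integrate: h(y) = 2y^2.
So F(x,y) = -xy^2 - x^3y^2 + 2y^2 - 2x^4y^2.
General solution: -xy^2 - x^3y^2 + 2y^2 - 2x^4y^2 = C.


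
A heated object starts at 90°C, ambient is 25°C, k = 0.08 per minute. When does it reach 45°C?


From T(t) = T_a + (T₀ - T_a)e^(-kt), set T(t) = 45:
(45 - 25) / (90 - 25) = e^(-0.08t), so t = -ln(0.308)/0.08 ≈ 14.7 minutes.


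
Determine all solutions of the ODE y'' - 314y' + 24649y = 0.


Characteristic equation: r² - 314r + 24649 = 0, i.e. (r - 157)² = 0.
Repeated root r = 157; include an x factor for the second linearly independent solution.
General solution: y = (C₁ + C₂x)e^(157x).


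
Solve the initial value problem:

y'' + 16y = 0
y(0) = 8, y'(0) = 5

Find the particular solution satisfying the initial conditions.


Characteristic roots of r² + 16 = 0 are ±4i, so y = C₁cos(4x) + C₂sin(4x).
Apply y(0) = 8: C₁ = 8. Differentiate and apply y'(0) = 5: 4·C₂ = 5, so C₂ = 5/4.
Particular solution: y = 8cos(4x) + (5/4)sin(4x).


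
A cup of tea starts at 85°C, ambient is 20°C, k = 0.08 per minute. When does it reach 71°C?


From T(t) = T_a + (T₀ - T_a)e^(-kt), set T(t) = 71:
(71 - 20) / (85 - 20) = e^(-0.08t), so t = -ln(0.785)/0.08 ≈ 3.0 minutes.


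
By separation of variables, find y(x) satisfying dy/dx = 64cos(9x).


g(y) = 1, so integrate directly: y = ∫ 64cos(9x) dx = (64/9)sin(9x) + C.


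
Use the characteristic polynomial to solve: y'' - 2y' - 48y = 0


Characteristic equation: r² - 2r - 48 = 0.
Factor: (r - 8)(r + 6) = 0 ⇒ r = 8, -6 (distinct real).
General solution: y = C₁e^(8x) + C₂e^(-6x).


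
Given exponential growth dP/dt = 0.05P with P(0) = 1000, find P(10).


The ODE dP/dt = 0.05P has solution P(t) = P(0)e^(0.05t).
Substitute P(0) = 1000 and t = 10: P(10) = 1000 e^(0.50) ≈ 1649.


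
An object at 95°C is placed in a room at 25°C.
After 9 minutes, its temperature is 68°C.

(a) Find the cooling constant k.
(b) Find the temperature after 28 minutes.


Newton's law: T(t) = T_a + (T₀ - T_a)e^(-kt).
(a) Use T(9) = 68: (68 - 25)/(95 - 25) = e^(-k·9), so k = -ln(0.614)/9 ≈ 0.0541.
(b) Apply k to t = 28: T(28) = 25 + (70)e^(-1.516) ≈ 40.4°C.


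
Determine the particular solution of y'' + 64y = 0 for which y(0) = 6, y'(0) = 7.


Characteristic roots of r² + 64 = 0 are ±8i, so y = C₁cos(8x) + C₂sin(8x).
Apply y(0) = 6: C₁ = 6. Differentiate and apply y'(0) = 7: 8·C₂ = 7, so C₂ = 7/8.
Particular solution: y = 6cos(8x) + (7/8)sin(8x).


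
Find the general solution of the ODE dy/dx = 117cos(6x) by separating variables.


g(y) = 1, so integrate directly: y = ∫ 117cos(6x) dx = (39/2)sin(6x) + C.


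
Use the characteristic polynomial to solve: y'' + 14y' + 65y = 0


Characteristic equation: r² + 14r + 65 = 0.
Discriminant is negative; roots r = -7 ± 4i (complex conjugate pair).
General solution uses e^(α x)(C₁ cos(β x) + C₂ sin(β x)): y = e^(-7x)(C₁cos(4x) + C₂sin(4x)).


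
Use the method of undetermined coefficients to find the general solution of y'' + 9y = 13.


Homogeneous part: r² + 9 = 0 ⇒ r = ±3i, so y_h = C₁cos(3x) + C₂sin(3x).
Try constant y_p = A; plug in: 9A = 13 ⇒ A = 13/9.
General solution: y = C₁cos(3x) + C₂sin(3x) + 13/9.


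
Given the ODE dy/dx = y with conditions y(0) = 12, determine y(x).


General solution of y' = y is y = Ce^(x).
Apply y(0) = 12: C = 12.
Particular solution: y = 12e^(x).


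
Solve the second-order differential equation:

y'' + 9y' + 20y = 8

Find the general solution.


Characteristic roots of r² + 9r + 20 = 0 are -4, -5.
y_h = C₁e^(-4x) + C₂e^(-5x).
Constant forcing; try y_p = A. Then 20A = 8 ⇒ A = 2/5.
General solution: y = C₁e^(-4x) + C₂e^(-5x) + 2/5.


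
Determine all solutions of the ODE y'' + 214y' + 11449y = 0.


Characteristic equation: r² + 214r + 11449 = 0, i.e. (r + 107)² = 0.
Repeated root r = -107; include an x factor for the second linearly independent solution.
General solution: y = (C₁ + C₂x)e^(-107x).


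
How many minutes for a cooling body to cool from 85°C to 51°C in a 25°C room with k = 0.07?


From T(t) = T_a + (T₀ - T_a)e^(-kt), set T(t) = 51:
(51 - 25) / (85 - 25) = e^(-0.07t), so t = -ln(0.433)/0.07 ≈ 11.9 minutes.


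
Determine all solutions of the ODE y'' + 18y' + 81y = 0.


Characteristic equation: r² + 18r + 81 = 0, i.e. (r + 9)² = 0.
Repeated root r = -9; include an x factor for the second linearly independent solution.
General solution: y = (C₁ + C₂x)e^(-9x).


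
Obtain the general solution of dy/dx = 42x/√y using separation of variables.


Separate: √y dy = 42x dx.
Integrate: (2/3)y^(3/2) = 21x² + C.


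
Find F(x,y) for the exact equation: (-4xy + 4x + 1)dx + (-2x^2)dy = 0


Check exactness: ∂M/∂y = -4x and ∂N/∂x = -4x; equal, so the equation is exact.
Integrate M with respect to x (treating y as constant): ∫M dx = -2x^2y + 2x^2 + x + h(y).
Differentiate w.r.t. y and set equal to N: all terms match, so h'(y) = 0 and h is a constant absorbed into C.
General solution: -2x^2y + 2x^2 + x = C.


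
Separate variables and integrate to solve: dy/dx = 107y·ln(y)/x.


Separate: dy/[y ln(y)] = 107 dx/x.
Substitute u = ln(y): du/u = 107 dx/x.
Integrate: ln|ln(y)| = 107ln|x| + C₀, hence ln(y) = C·x^107.


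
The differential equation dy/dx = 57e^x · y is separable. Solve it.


Separate variables: dy/y = 57e^x dx.
Integrate: ln|y| = 57e^x + C₀.
Exponentiate: y = Ce^(57e^x).


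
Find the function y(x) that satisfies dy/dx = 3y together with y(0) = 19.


General solution of y' = 3y is y = Ce^(3x).
Apply y(0) = 19: C = 19.
Particular solution: y = 19e^(3x).


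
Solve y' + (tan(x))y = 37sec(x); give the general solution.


P(x) = tan(x) ⇒ μ = e^(∫tan(x)dx) = sec(x).
(sec(x) y)' = 37sec²(x) ⇒ sec(x) y = 37tan(x) + C.
Multiply by cos(x): y = 37sin(x) + C·cos(x).


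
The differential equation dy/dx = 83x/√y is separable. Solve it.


Separate: √y dy = 83x dx.
Integrate: (2/3)y^(3/2) = (83/2)x² + C.


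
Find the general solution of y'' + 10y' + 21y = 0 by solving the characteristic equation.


Characteristic equation: r² + 10r + 21 = 0.
Factor: (r + 7)(r + 3) = 0 ⇒ r = -7, -3 (distinct real).
General solution: y = C₁e^(-7x) + C₂e^(-3x).


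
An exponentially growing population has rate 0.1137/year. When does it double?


Exponential growth: P(t) = P₀ e^(0.1137t). Set P(t)/P₀ = 2: e^(0.1137t) = 2.
Solve: t = ln(2)/0.1137 ≈ 6.10 years.


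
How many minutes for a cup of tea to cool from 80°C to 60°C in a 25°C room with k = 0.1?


From T(t) = T_a + (T₀ - T_a)e^(-kt), set T(t) = 60:
(60 - 25) / (80 - 25) = e^(-0.1t), so t = -ln(0.636)/0.1 ≈ 4.5 minutes.


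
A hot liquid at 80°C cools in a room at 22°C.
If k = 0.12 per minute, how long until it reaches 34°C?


From T(t) = T_a + (T₀ - T_a)e^(-kt), set T(t) = 34:
(34 - 22) / (80 - 22) = e^(-0.12t), so t = -ln(0.207)/0.12 ≈ 13.1 minutes.


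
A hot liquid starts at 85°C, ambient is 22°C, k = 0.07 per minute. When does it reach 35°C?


From T(t) = T_a + (T₀ - T_a)e^(-kt), set T(t) = 35:
(35 - 22) / (85 - 22) = e^(-0.07t), so t = -ln(0.206)/0.07 ≈ 22.5 minutes.


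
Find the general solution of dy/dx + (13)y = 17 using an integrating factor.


P(x) = 13, Q(x) = 17; integrating factor μ = e^(13x).
(μ y)' = 17e^(13x) ⇒ μ y = (17/13)e^(13x) + C.
Divide by μ: y = 17/13 + Ce^(-13x).


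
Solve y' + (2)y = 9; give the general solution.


P(x) = 2, Q(x) = 9; integrating factor μ = e^(2x).
(μ y)' = 9e^(2x) ⇒ μ y = (9/2)e^(2x) + C.
Divide by μ: y = 9/2 + Ce^(-2x).


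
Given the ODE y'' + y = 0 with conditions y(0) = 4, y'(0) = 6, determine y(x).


Characteristic roots of r² + 1 = 0 are ±1i, so y = C₁cos(x) + C₂sin(x).
Apply y(0) = 4: C₁ = 4. Differentiate and apply y'(0) = 6: 1·C₂ = 6, so C₂ = 6.
Particular solution: y = 4cos(x) + 6sin(x).


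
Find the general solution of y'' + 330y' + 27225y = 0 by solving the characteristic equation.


Characteristic equation: r² + 330r + 27225 = 0, i.e. (r + 165)² = 0.
Repeated root r = -165; include an x factor for the second linearly independent solution.
General solution: y = (C₁ + C₂x)e^(-165x).


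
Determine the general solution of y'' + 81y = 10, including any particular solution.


Homogeneous part: r² + 81 = 0 ⇒ r = ±9i, so y_h = C₁cos(9x) + C₂sin(9x).
Try constant y_p = A; plug in: 81A = 10 ⇒ A = 10/81.
General solution: y = C₁cos(9x) + C₂sin(9x) + 10/81.


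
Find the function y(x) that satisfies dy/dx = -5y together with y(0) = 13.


General solution of y' = -5y is y = Ce^(-5x).
Apply y(0) = 13: C = 13.
Particular solution: y = 13e^(-5x).


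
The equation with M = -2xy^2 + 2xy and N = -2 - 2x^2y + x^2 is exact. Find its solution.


Check exactness: ∂M/∂y = -4xy + 2x and ∂N/∂x = -4xy + 2x; equal, so the equation is exact.
Integrate M with respect to x (treating y as constant): ∫M dx = -x^2y^2 + x^2y + h(y).
Differentiate w.r.t. y and set equal to N: the x-dependent terms already match, leaving h'(y) = -2. Integrate: h(y) = -2y.
So F(x,y) = -2y - x^2y^2 + x^2y.
General solution: -2y - x^2y^2 + x^2y = C.


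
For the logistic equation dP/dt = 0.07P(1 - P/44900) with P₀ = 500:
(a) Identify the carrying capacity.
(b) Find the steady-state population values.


Logistic ODE dP/dt = 0.07P(1 - P/44900) has equilibria where dP/dt = 0, i.e. P = 0 or P = 44900.
The coefficient (1 - P/K) = 0 when P = K, identifying K = 44900 as the carrying capacity.
(a) K = 44900; (b) equilibria P = 0 and P = 44900.


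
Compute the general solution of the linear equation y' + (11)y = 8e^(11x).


P(x) = 11 ⇒ μ = e^(11x).
(μ y)' = 8e^(22x) ⇒ μ y = (8/22)e^(22x) + C.
Divide by μ: y = (4/11)e^(11x) + Ce^(-11x).


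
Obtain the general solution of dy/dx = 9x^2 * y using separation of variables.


Separate variables: dy/y = 9x^2 dx.
Integrate: ln|y| = 3x^3 + C₀.
Exponentiate: y = Ce^(3x^3).


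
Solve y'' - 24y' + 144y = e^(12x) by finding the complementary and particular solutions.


Characteristic polynomial (r - 12)² = 0; repeated root r = 12.
y_h = (C₁ + C₂x)e^(12x). Forcing matches the repeated root (resonance), so try y_p = Ax² e^(12x).
Substitute and solve for A: 2A = 1, so A = 1/2.
General solution: y = (C₁ + C₂x + (1/2)x²)e^(12x).


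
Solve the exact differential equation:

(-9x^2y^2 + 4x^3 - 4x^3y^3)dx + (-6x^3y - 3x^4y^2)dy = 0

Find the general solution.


Check exactness: ∂M/∂y = -18x^2y - 12x^3y^2 and ∂N/∂x = -18x^2y - 12x^3y^2; equal, so the equation is exact.
Integrate M with respect to x (treating y as constant): ∫M dx = -3x^3y^2 + x^4 - x^4y^3 + h(y).
Differentiate w.r.t. y and set equal to N: all terms match, so h'(y) = 0 and h is a constant absorbed into C.
General solution: -3x^3y^2 + x^4 - x^4y^3 = C.


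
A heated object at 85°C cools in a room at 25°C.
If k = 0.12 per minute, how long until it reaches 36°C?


From T(t) = T_a + (T₀ - T_a)e^(-kt), set T(t) = 36:
(36 - 25) / (85 - 25) = e^(-0.12t), so t = -ln(0.183)/0.12 ≈ 14.1 minutes.


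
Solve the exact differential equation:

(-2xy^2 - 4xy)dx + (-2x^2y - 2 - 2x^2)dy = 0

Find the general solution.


Check exactness: ∂M/∂y = -4xy - 4x and ∂N/∂x = -4xy - 4x; equal, so the equation is exact.
Integrate M with respect to x (treating y as constant): ∫M dx = -x^2y^2 - 2x^2y + h(y).
Differentiate w.r.t. y and set equal to N: the x-dependent terms already match, leaving h'(y) = -2. Integrate: h(y) = -2y.
So F(x,y) = -x^2y^2 - 2y - 2x^2y.
General solution: -x^2y^2 - 2y - 2x^2y = C.


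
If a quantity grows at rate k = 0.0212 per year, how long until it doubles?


Exponential growth: P(t) = P₀ e^(0.0212t). Set P(t)/P₀ = 2: e^(0.0212t) = 2.
Solve: t = ln(2)/0.0212 ≈ 32.70 years.


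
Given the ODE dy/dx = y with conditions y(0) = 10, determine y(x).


General solution of y' = y is y = Ce^(x).
Apply y(0) = 10: C = 10.
Particular solution: y = 10e^(x).


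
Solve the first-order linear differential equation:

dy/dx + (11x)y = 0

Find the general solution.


P(x) = 11x ⇒ μ = e^((11/2)x²).
Q(x) = 0 so μ y is constant: y = Ce^(-(11/2)x²).


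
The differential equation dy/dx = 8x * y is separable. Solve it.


Separate variables: dy/y = 8x dx.
Integrate: ln|y| = 4x^2 + C₀.
Exponentiate: y = Ce^(4x^2).


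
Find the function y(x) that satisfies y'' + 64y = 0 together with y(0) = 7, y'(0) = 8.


Characteristic roots of r² + 64 = 0 are ±8i, so y = C₁cos(8x) + C₂sin(8x).
Apply y(0) = 7: C₁ = 7. Differentiate and apply y'(0) = 8: 8·C₂ = 8, so C₂ = 1.
Particular solution: y = 7cos(8x) + sin(8x).


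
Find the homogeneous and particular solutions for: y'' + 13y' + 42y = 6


Characteristic roots of r² + 13r + 42 = 0 are -7, -6.
y_h = C₁e^(-7x) + C₂e^(-6x).
Constant forcing; try y_p = A. Then 42A = 6 ⇒ A = 1/7.
General solution: y = C₁e^(-7x) + C₂e^(-6x) + 1/7.


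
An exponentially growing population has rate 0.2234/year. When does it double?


Exponential growth: P(t) = P₀ e^(0.2234t). Set P(t)/P₀ = 2: e^(0.2234t) = 2.
Solve: t = ln(2)/0.2234 ≈ 3.10 years.


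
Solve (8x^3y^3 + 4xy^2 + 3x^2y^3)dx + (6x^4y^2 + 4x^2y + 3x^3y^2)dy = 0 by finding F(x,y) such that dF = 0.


Check exactness: ∂M/∂y = 24x^3y^2 + 8xy + 9x^2y^2 and ∂N/∂x = 24x^3y^2 + 8xy + 9x^2y^2; equal, so the equation is exact.
Integrate M with respect to x (treating y as constant): ∫M dx = 2x^4y^3 + 2x^2y^2 + x^3y^3 + h(y).
Differentiate w.r.t. y and set equal to N: all terms match, so h'(y) = 0 and h is a constant absorbed into C.
General solution: 2x^4y^3 + 2x^2y^2 + x^3y^3 = C.


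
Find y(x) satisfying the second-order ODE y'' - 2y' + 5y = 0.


Characteristic equation: r² - 2r + 5 = 0.
Discriminant is negative; roots r = 1 ± 2i (complex conjugate pair).
General solution uses e^(α x)(C₁ cos(β x) + C₂ sin(β x)): y = e^(x)(C₁cos(2x) + C₂sin(2x)).


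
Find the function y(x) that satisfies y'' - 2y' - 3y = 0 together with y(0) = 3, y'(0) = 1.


Characteristic roots of r² - 2r - 3 = 0 are 3, -1.
General solution y = c₁ e^(3x) + c₂ e^(-x).
Apply y(0) = 3: c₁ + c₂ = 3. Apply y'(0) = 1: 3 c₁ - 1 c₂ = 1.
Solve: c₁ = 1, c₂ = 2.
Particular solution: y = e^(3x) + 2e^(-x).


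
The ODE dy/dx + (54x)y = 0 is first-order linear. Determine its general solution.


P(x) = 54x ⇒ μ = e^(27x²).
Q(x) = 0 so μ y is constant: y = Ce^(-27x²).


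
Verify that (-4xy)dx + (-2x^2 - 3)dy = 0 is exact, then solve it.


Check exactness: ∂M/∂y = -4x and ∂N/∂x = -4x; equal, so the equation is exact.
Integrate M with respect to x (treating y as constant): ∫M dx = -2x^2y + h(y).
Differentiate w.r.t. y and set equal to N: the x-dependent terms already match, leaving h'(y) = -3. Integrate: h(y) = -3y.
So F(x,y) = -2x^2y - 3y.
General solution: -2x^2y - 3y = C.


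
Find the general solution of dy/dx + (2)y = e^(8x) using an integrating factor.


P(x) = 2 ⇒ μ = e^(2x).
(μ y)' = e^(10x) ⇒ μ y = e^(10x)/10 + C.
Divide by μ: y = (1/10)e^(8x) + Ce^(-2x).


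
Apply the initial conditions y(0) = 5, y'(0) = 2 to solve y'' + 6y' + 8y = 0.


Characteristic roots of r² + 6r + 8 = 0 are -4, -2.
General solution y = c₁ e^(-4x) + c₂ e^(-2x).
Apply y(0) = 5: c₁ + c₂ = 5. Apply y'(0) = 2: -4 c₁ - 2 c₂ = 2.
Solve: c₁ = -6, c₂ = 11.
Particular solution: y = -6e^(-4x) + 11e^(-2x).


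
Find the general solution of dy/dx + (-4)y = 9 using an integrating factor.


P(x) = -4 ⇒ μ = e^(-4x).
(μ y)' = 9e^(-4x) ⇒ μ y = -(9/4)e^(-4x) + C.
Divide by μ: y = -9/4 + Ce^(4x).


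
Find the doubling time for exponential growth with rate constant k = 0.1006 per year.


Exponential growth: P(t) = P₀ e^(0.1006t). Set P(t)/P₀ = 2: e^(0.1006t) = 2.
Solve: t = ln(2)/0.1006 ≈ 6.89 years.


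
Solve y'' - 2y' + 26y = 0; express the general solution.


Characteristic equation: r² - 2r + 26 = 0.
Discriminant is negative; roots r = 1 ± 5i (complex conjugate pair).
General solution uses e^(α x)(C₁ cos(β x) + C₂ sin(β x)): y = e^(x)(C₁cos(5x) + C₂sin(5x)).


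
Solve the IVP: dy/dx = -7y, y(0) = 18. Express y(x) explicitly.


General solution of y' = -7y is y = Ce^(-7x).
Apply y(0) = 18: C = 18.
Particular solution: y = 18e^(-7x).


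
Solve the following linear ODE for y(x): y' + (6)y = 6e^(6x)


P(x) = 6 ⇒ μ = e^(6x).
(μ y)' = 6e^(12x) ⇒ μ y = (6/12)e^(12x) + C.
Divide by μ: y = (1/2)e^(6x) + Ce^(-6x).


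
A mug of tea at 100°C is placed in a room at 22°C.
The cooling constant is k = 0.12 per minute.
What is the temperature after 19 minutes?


Newton's law: dT/dt = -k(T - T_a) has solution T(t) = T_a + (T₀ - T_a)e^(-kt).
Plug in T_a = 22, T₀ = 100, k = 0.12, t = 19: T(19) = 22 + (78)e^(-2.28) ≈ 30.0°C.


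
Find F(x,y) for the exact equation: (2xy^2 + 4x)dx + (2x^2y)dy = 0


Check exactness: ∂M/∂y = 4xy and ∂N/∂x = 4xy; equal, so the equation is exact.
Integrate M with respect to x (treating y as constant): ∫M dx = x^2y^2 + 2x^2 + h(y).
Differentiate w.r.t. y and set equal to N: all terms match, so h'(y) = 0 and h is a constant absorbed into C.
General solution: x^2y^2 + 2x^2 = C.


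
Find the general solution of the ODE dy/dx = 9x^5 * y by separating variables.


Separate variables: dy/y = 9x^5 dx.
Integrate: ln|y| = (3/2)x^6 + C₀.
Exponentiate: y = Ce^((3/2)x^6).


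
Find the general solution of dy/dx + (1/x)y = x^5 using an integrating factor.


P(x) = 1/x ⇒ μ = x^1.
(x^1 y)' = x^1·x^5 = x^6.
Integrate: x^1 y = x^7/(7) + C.
Solve for y: y = (1/7)x^6 + C/x^1.


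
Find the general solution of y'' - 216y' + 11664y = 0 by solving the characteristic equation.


Characteristic equation: r² - 216r + 11664 = 0, i.e. (r - 108)² = 0.
Repeated root r = 108; include an x factor for the second linearly independent solution.
General solution: y = (C₁ + C₂x)e^(108x).


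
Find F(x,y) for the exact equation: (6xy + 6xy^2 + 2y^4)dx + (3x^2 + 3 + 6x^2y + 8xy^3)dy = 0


Check exactness: ∂M/∂y = 6x + 12xy + 8y^3 and ∂N/∂x = 6x + 12xy + 8y^3; equal, so the equation is exact.
Integrate M with respect to x (treating y as constant): ∫M dx = 3x^2y + 3x^2y^2 + 2xy^4 + h(y).
Differentiate w.r.t. y and set equal to N: the x-dependent terms already match, leaving h'(y) = 3. Integrate: h(y) = 3y.
So F(x,y) = 3x^2y + 3y + 3x^2y^2 + 2xy^4.
General solution: 3x^2y + 3y + 3x^2y^2 + 2xy^4 = C.


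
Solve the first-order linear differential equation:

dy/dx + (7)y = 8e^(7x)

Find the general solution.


P(x) = 7 ⇒ μ = e^(7x).
(μ y)' = 8e^(14x) ⇒ μ y = (8/14)e^(14x) + C.
Divide by μ: y = (4/7)e^(7x) + Ce^(-7x).


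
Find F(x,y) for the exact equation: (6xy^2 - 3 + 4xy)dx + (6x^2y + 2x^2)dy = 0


Check exactness: ∂M/∂y = 12xy + 4x and ∂N/∂x = 12xy + 4x; equal, so the equation is exact.
Integrate M with respect to x (treating y as constant): ∫M dx = 3x^2y^2 - 3x + 2x^2y + h(y).
Differentiate w.r.t. y and set equal to N: all terms match, so h'(y) = 0 and h is a constant absorbed into C.
General solution: 3x^2y^2 - 3x + 2x^2y = C.


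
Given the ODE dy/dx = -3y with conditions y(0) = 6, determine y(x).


General solution of y' = -3y is y = Ce^(-3x).
Apply y(0) = 6: C = 6.
Particular solution: y = 6e^(-3x).


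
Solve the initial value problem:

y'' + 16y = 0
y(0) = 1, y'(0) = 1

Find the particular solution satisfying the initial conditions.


Characteristic roots of r² + 16 = 0 are ±4i, so y = C₁cos(4x) + C₂sin(4x).
Apply y(0) = 1: C₁ = 1. Differentiate and apply y'(0) = 1: 4·C₂ = 1, so C₂ = 1/4.
Particular solution: y = cos(4x) + (1/4)sin(4x).


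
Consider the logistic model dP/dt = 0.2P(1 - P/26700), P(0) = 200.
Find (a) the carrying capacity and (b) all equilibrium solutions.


Logistic ODE dP/dt = 0.2P(1 - P/26700) has equilibria where dP/dt = 0, i.e. P = 0 or P = 26700.
The coefficient (1 - P/K) = 0 when P = K, identifying K = 26700 as the carrying capacity.
(a) K = 26700; (b) equilibria P = 0 and P = 26700.


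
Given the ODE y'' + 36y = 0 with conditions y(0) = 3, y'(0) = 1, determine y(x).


Characteristic roots of r² + 36 = 0 are ±6i, so y = C₁cos(6x) + C₂sin(6x).
Apply y(0) = 3: C₁ = 3. Differentiate and apply y'(0) = 1: 6·C₂ = 1, so C₂ = 1/6.
Particular solution: y = 3cos(6x) + (1/6)sin(6x).


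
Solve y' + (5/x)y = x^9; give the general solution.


P(x) = 5/x ⇒ μ = x^5.
(x^5 y)' = x^5·x^9 = x^14.
Integrate: x^5 y = x^15/(15) + C.
Solve for y: y = (1/15)x^10 + C/x^5.


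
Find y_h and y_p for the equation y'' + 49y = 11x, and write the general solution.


Homogeneous: r² + 49 = 0 ⇒ r = ±7i, y_h = C₁cos(7x) + C₂sin(7x).
Polynomial forcing; try y_p = Ax + B. Then y_p'' + 49 y_p = 49(Ax + B) = 11x, so B = 0 and A = 11/49.
General solution: y = C₁cos(7x) + C₂sin(7x) + (11/49)x.


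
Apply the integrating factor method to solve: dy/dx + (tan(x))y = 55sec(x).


P(x) = tan(x) ⇒ μ = e^(∫tan(x)dx) = sec(x).
(sec(x) y)' = 55sec²(x) ⇒ sec(x) y = 55tan(x) + C.
Multiply by cos(x): y = 55sin(x) + C·cos(x).


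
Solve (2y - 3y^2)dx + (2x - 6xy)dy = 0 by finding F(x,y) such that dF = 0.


Check exactness: ∂M/∂y = 2 - 6y and ∂N/∂x = 2 - 6y; equal, so the equation is exact.
Integrate M with respect to x (treating y as constant): ∫M dx = 2xy - 3xy^2 + h(y).
Differentiate w.r.t. y and set equal to N: all terms match, so h'(y) = 0 and h is a constant absorbed into C.
General solution: 2xy - 3xy^2 = C.


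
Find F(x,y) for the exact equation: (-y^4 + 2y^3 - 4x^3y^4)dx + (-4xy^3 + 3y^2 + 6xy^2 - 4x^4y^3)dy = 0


Check exactness: ∂M/∂y = -4y^3 + 6y^2 - 16x^3y^3 and ∂N/∂x = -4y^3 + 6y^2 - 16x^3y^3; equal, so the equation is exact.
Integrate M with respect to x (treating y as constant): ∫M dx = -xy^4 + 2xy^3 - x^4y^4 + h(y).
Differentiate w.r.t. y and set equal to N: the x-dependent terms already match, leaving h'(y) = 3y^2. Integrate: h(y) = y^3.
So F(x,y) = -xy^4 + y^3 + 2xy^3 - x^4y^4.
General solution: -xy^4 + y^3 + 2xy^3 - x^4y^4 = C.


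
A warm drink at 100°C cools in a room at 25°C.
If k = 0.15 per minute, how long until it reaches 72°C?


From T(t) = T_a + (T₀ - T_a)e^(-kt), set T(t) = 72:
(72 - 25) / (100 - 25) = e^(-0.15t), so t = -ln(0.627)/0.15 ≈ 3.1 minutes.


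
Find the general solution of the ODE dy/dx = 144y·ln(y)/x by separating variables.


Separate: dy/[y ln(y)] = 144 dx/x.
Substitute u = ln(y): du/u = 144 dx/x.
Integrate: ln|ln(y)| = 144ln|x| + C₀, hence ln(y) = C·x^144.


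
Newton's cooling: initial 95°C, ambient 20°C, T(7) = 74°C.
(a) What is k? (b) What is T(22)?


Newton's law: T(t) = T_a + (T₀ - T_a)e^(-kt).
(a) Use T(7) = 74: (74 - 20)/(95 - 20) = e^(-k·7), so k = -ln(0.720)/7 ≈ 0.0469.
(b) Apply k to t = 22: T(22) = 20 + (75)e^(-1.032) ≈ 46.7°C.


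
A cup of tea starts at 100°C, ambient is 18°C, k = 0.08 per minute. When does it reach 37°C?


From T(t) = T_a + (T₀ - T_a)e^(-kt), set T(t) = 37:
(37 - 18) / (100 - 18) = e^(-0.08t), so t = -ln(0.232)/0.08 ≈ 18.3 minutes.


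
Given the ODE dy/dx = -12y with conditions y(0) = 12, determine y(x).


General solution of y' = -12y is y = Ce^(-12x).
Apply y(0) = 12: C = 12.
Particular solution: y = 12e^(-12x).


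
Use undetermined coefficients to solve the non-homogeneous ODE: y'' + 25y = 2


Homogeneous part: r² + 25 = 0 ⇒ r = ±5i, so y_h = C₁cos(5x) + C₂sin(5x).
Try constant y_p = A; plug in: 25A = 2 ⇒ A = 2/25.
General solution: y = C₁cos(5x) + C₂sin(5x) + 2/25.


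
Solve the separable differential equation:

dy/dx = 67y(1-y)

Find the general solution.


Separate: dy/[y(1-y)] = 67 dx.
Partial fractions: 1/[y(1-y)] = 1/y + 1/(1-y).
Integrate: ln|y/(1-y)| = 67x + C₀.
Solve for y: y = 1/(1 + Ce^(-67x)).


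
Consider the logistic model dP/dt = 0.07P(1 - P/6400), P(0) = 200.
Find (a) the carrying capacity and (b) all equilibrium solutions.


Logistic ODE dP/dt = 0.07P(1 - P/6400) has equilibria where dP/dt = 0, i.e. P = 0 or P = 6400.
The coefficient (1 - P/K) = 0 when P = K, identifying K = 6400 as the carrying capacity.
(a) K = 6400; (b) equilibria P = 0 and P = 6400.


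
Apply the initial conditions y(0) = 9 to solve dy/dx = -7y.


General solution of y' = -7y is y = Ce^(-7x).
Apply y(0) = 9: C = 9.
Particular solution: y = 9e^(-7x).


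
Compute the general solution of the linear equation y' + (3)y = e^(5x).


P(x) = 3 ⇒ μ = e^(3x).
(μ y)' = e^(8x) ⇒ μ y = e^(8x)/8 + C.
Divide by μ: y = (1/8)e^(5x) + Ce^(-3x).


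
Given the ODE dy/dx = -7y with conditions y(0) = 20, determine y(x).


General solution of y' = -7y is y = Ce^(-7x).
Apply y(0) = 20: C = 20.
Particular solution: y = 20e^(-7x).


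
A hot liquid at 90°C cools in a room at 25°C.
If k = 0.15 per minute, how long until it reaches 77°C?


From T(t) = T_a + (T₀ - T_a)e^(-kt), set T(t) = 77:
(77 - 25) / (90 - 25) = e^(-0.15t), so t = -ln(0.800)/0.15 ≈ 1.5 minutes.


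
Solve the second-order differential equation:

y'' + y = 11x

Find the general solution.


Homogeneous: r² + 1 = 0 ⇒ r = ±1i, y_h = C₁cos(x) + C₂sin(x).
Polynomial forcing; try y_p = Ax + B. Then y_p'' + 1 y_p = 1(Ax + B) = 11x, so B = 0 and A = 11.
General solution: y = C₁cos(x) + C₂sin(x) + 11x.


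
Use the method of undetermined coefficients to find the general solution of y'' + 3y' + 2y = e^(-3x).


Characteristic roots of r² + 3r + 2 = 0 are -1, -2.
y_h = C₁e^(-x) + C₂e^(-2x).
Forcing exponent -3 is not a characteristic root; try y_p = Ae^(-3x).
Substitute: A·(9 + (3)·-3 + (2)) = A·2 = 1, so A = 1/2.
General solution: y = C₁e^(-x) + C₂e^(-2x) + (1/2)e^(-3x).


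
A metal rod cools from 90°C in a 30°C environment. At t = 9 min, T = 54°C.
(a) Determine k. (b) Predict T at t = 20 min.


Newton's law: T(t) = T_a + (T₀ - T_a)e^(-kt).
(a) Use T(9) = 54: (54 - 30)/(90 - 30) = e^(-k·9), so k = -ln(0.400)/9 ≈ 0.1018.
(b) Apply k to t = 20: T(20) = 30 + (60)e^(-2.036) ≈ 37.8°C.


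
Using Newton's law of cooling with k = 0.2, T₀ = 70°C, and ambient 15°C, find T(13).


Newton's law: dT/dt = -k(T - T_a) has solution T(t) = T_a + (T₀ - T_a)e^(-kt).
Plug in T_a = 15, T₀ = 70, k = 0.2, t = 13: T(13) = 15 + (55)e^(-2.60) ≈ 19.1°C.


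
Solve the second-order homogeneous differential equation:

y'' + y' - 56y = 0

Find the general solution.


Characteristic equation: r² + r - 56 = 0.
Factor: (r - 7)(r + 8) = 0 ⇒ r = 7, -8 (distinct real).
General solution: y = C₁e^(7x) + C₂e^(-8x).


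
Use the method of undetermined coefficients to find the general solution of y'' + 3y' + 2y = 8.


Characteristic roots of r² + 3r + 2 = 0 are -1, -2.
y_h = C₁e^(-x) + C₂e^(-2x).
Constant forcing; try y_p = A. Then 2A = 8 ⇒ A = 4.
General solution: y = C₁e^(-x) + C₂e^(-2x) + 4.


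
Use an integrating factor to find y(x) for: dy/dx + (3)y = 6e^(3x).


P(x) = 3 ⇒ μ = e^(3x).
(μ y)' = 6e^(6x) ⇒ μ y = (6/6)e^(6x) + C.
Divide by μ: y = e^(3x) + Ce^(-3x).


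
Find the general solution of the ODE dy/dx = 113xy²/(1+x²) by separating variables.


Separate: dy/y² = 113x/(1+x²) dx.
Integrate LHS: ∫ dy/y² = -1/y.
Integrate RHS via u = 1+x²: (113/2)ln(1+x²) + C.
Result: -1/y = (113/2)ln(1+x²) + C.


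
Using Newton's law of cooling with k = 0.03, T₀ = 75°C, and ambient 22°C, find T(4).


Newton's law: dT/dt = -k(T - T_a) has solution T(t) = T_a + (T₀ - T_a)e^(-kt).
Plug in T_a = 22, T₀ = 75, k = 0.03, t = 4: T(4) = 22 + (53)e^(-0.12) ≈ 69.0°C.


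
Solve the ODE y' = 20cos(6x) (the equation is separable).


g(y) = 1, so integrate directly: y = ∫ 20cos(6x) dx = (10/3)sin(6x) + C.


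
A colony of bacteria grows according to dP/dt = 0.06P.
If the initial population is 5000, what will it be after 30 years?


The ODE dP/dt = 0.06P has solution P(t) = P(0)e^(0.06t).
Substitute P(0) = 5000 and t = 30: P(30) = 5000 e^(1.80) ≈ 30248.


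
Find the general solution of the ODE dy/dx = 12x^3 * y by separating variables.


Separate variables: dy/y = 12x^3 dx.
Integrate: ln|y| = 3x^4 + C₀.
Exponentiate: y = Ce^(3x^4).


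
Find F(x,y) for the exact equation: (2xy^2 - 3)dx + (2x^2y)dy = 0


Check exactness: ∂M/∂y = 4xy and ∂N/∂x = 4xy; equal, so the equation is exact.
Integrate M with respect to x (treating y as constant): ∫M dx = x^2y^2 - 3x + h(y).
Differentiate w.r.t. y and set equal to N: all terms match, so h'(y) = 0 and h is a constant absorbed into C.
General solution: x^2y^2 - 3x = C.


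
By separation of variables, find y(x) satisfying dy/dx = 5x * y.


Separate variables: dy/y = 5x dx.
Integrate: ln|y| = (5/2)x^2 + C₀.
Exponentiate: y = Ce^((5/2)x^2).


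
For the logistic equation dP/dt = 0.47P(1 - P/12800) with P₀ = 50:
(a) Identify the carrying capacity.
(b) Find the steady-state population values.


Logistic ODE dP/dt = 0.47P(1 - P/12800) has equilibria where dP/dt = 0, i.e. P = 0 or P = 12800.
The coefficient (1 - P/K) = 0 when P = K, identifying K = 12800 as the carrying capacity.
(a) K = 12800; (b) equilibria P = 0 and P = 12800.


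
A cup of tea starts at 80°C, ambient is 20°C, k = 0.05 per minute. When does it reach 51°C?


From T(t) = T_a + (T₀ - T_a)e^(-kt), set T(t) = 51:
(51 - 20) / (80 - 20) = e^(-0.05t), so t = -ln(0.517)/0.05 ≈ 13.2 minutes.
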